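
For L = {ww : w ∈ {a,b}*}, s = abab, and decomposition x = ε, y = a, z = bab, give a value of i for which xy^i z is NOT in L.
i = 3

xy³z = ε · aaa · bab = aaabab; aaabab has length 6; its halves are aaa and bab, which differ, so it is not in L.
(Other choices also work, e.g. i = 0, 2; only i = 1 is guaranteed to stay in L since xy¹z = s.)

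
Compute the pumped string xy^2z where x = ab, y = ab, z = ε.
ababab

Given x = 'ab', y = 'ab', z = '' and i = 2:

xy^2z = x + y·y·...·y (2 times) + z
       = 'ab' + 'ab'^2 + ''
       = 'ab' + 'abab' + ''
       = 'ababab'

The pumped string is 'ababab' with length 6.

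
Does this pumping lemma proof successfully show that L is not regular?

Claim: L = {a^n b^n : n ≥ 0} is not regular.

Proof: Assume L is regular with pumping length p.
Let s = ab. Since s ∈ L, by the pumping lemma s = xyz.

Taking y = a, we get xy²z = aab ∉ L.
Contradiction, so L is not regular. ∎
The proof is INCORRECT.

Error: The string s = ab may be shorter than p.
The pumping lemma only applies to strings with |s| ≥ p, and p is not under our control.
We must choose s in terms of p, e.g. s = a^p b^p, to ensure |s| ≥ p.
(The proof also fixes one particular y; a valid argument must handle every decomposition with |xy| ≤ p and |y| ≥ 1 — for s = a^p b^p this forces y = a^k, and then xy²z = a^(p+k) b^p ∉ L.)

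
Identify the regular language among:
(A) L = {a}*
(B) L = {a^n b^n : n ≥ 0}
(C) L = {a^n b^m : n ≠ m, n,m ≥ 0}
(A) {a}*

(A) L = {a}* is regular.

This can be recognized by a finite automaton (DFA/NFA).
Regular expressions like {a}* define regular languages.

The other choices are not regular:
- {a^n b^n : n ≥ 0}: After pumping, the number of a's and b's become unequal
- {a^n b^m : n ≠ m, n,m ≥ 0}: After pumping a's, we can make n = m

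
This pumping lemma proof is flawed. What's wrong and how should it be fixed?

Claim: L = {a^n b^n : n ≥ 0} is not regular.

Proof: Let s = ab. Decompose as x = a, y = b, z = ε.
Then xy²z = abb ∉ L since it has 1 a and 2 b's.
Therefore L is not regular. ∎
Error: The string s = ab might be shorter than the pumping length p.

Correction: Choose s = a^p b^p to ensure |s| ≥ p. Also, the decomposition is wrong: with |xy| ≤ p, y cannot include b's when s starts with p a's.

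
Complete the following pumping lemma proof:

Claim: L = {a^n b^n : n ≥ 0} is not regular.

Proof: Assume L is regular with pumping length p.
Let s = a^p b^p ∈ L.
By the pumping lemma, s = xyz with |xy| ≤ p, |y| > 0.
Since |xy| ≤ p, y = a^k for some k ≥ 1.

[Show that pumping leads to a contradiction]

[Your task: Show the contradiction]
Consider xy²z = a^(p+k) b^p.

Since k ≥ 1, we have p + k > p.
So xy²z has more a's than b's: (p+k) a's vs p b's.
This means xy²z ∉ L because a^n b^n requires equal counts.

This contradicts the pumping lemma which states xy²z ∈ L.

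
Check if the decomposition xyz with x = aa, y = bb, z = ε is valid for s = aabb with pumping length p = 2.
Violated: |xy| ≤ p

The decomposition x = aa, y = bb, z = ε for s = aabb with p = 2
violates the constraint: |xy| ≤ p

|xy| = |aabb| = 4 > 2 = p. The decomposition puts too many characters in xy.

Pumping lemma constraints:
1. xyz = s (decomposition is valid)
2. |xy| ≤ p
3. |y| > 0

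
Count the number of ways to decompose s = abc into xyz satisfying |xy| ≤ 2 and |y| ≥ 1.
3

For s = 'abc' with pumping length p = 2:

Constraints: |xy| ≤ 2, |y| > 0

Valid decompositions (|xy| ≤ p, |y| ≥ 1):
  • x='', y='a', z='bc'
  • x='a', y='b', z='c'
  • x='', y='ab', z='c'

Total count: 3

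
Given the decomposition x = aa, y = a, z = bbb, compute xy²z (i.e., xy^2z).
aaaabbb

Given x = 'aa', y = 'a', z = 'bbb' and i = 2:

xy^2z = x + y·y·...·y (2 times) + z
       = 'aa' + 'a'^2 + 'bbb'
       = 'aa' + 'aa' + 'bbb'
       = 'aaaabbb'

The pumped string is 'aaaabbb' with length 7.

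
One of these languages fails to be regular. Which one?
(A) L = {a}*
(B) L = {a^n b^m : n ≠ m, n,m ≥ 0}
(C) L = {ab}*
(B) {a^n b^m : n ≠ m, n,m ≥ 0}

(B) L = {a^n b^m : n ≠ m, n,m ≥ 0} is NOT regular.

The pumping lemma can be used to prove this:
After pumping a's, we can make n = m

The other languages are regular because they can be recognized by finite automata.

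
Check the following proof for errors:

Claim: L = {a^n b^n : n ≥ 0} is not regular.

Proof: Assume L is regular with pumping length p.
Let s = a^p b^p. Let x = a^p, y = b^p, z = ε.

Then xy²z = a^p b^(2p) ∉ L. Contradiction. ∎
The proof is INCORRECT.

Error: The decomposition violates |xy| ≤ p.
With x = a^p and y = b^p, we have |xy| = 2p > p.
The pumping lemma requires |xy| ≤ p, so y must be within the first p characters.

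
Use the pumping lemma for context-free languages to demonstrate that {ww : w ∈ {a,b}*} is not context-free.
Assume for contradiction that L is context-free, and let p ≥ 1 be the pumping length given by the pumping lemma for CFLs.
Choose s = a^p b^p a^p b^p. Then s ∈ L (take w = a^p b^p) and |s| = 4p ≥ p.
By the CFL pumping lemma, s = uvxyz for some u, v, x, y, z with |vxy| ≤ p, |vy| ≥ 1, and uv^i xy^i z ∈ L for every i ≥ 0.

Write s as four blocks A₁ B₁ A₂ B₂ with A₁ = A₂ = a^p and B₁ = B₂ = b^p. Since |vxy| ≤ p, the window vxy lies inside at most two adjacent blocks. Take i = 0 and let t = uxz, so |t| = 4p − |vy| with 1 ≤ |vy| ≤ p. If |t| is odd, t ∉ L immediately, so assume |vy| is even (hence |vy| ≥ 2) and |t|/2 = 2p − |vy|/2, which satisfies p ≤ |t|/2 ≤ 2p − 1.

Case 1 (vxy inside A₁B₁): t = a^(p−j) b^(p−l) a^p b^p with j + l = |vy|. The second half of t has length < 2p, so it is a suffix of the trailing a^p b^p and ends in b; the first half is a^(p−j) b^(p−l) a^((j+l)/2), which ends in a because (j+l)/2 ≥ 1. The halves differ, so t ∉ L.

Case 2 (vxy inside B₁A₂, straddling the middle): t = a^p b^(p−j) a^(p−l) b^p with j + l = |vy|. If t = ww, then w is a prefix of t of length ≥ p, so w begins with a^p; and w is a suffix of t of length ≥ p, so w ends with b^p. That forces |w| ≥ 2p, contradicting |w| = |t|/2 ≤ 2p − 1. So t ∉ L.

Case 3 (vxy inside A₂B₂): t = a^p b^p a^(p−j) b^(p−l) with j + l = |vy|. The first half of t is a prefix of a^p b^p, so it begins with a; the second half is b^((j+l)/2) a^(p−j) b^(p−l), which begins with b. The halves differ, so t ∉ L.

In every case uv⁰xy⁰z = uxz ∉ L.

This contradicts the CFL pumping lemma, which requires uv^i xy^i z ∈ L for all i ≥ 0.
Hence L = {ww : w ∈ {a,b}*} is not context-free. ∎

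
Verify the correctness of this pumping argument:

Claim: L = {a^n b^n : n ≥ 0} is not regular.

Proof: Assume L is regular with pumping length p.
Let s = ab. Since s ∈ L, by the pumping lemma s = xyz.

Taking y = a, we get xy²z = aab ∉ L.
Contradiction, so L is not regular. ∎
The proof is INCORRECT.

Error: The string s = ab may be shorter than p.
The pumping lemma only applies to strings with |s| ≥ p, and p is not under our control.
We must choose s in terms of p, e.g. s = a^p b^p, to ensure |s| ≥ p.
(The proof also fixes one particular y; a valid argument must handle every decomposition with |xy| ≤ p and |y| ≥ 1 — for s = a^p b^p this forces y = a^k, and then xy²z = a^(p+k) b^p ∉ L.)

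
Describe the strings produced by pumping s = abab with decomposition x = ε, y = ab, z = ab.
{xy^i z : i ≥ 0} = {(ab)^(i+1) : i ≥ 0} = {ab, abab, ababab, ...}

With x = ε, y = ab, z = ab: Pumping 'ab' gives strings of alternating a's and b's.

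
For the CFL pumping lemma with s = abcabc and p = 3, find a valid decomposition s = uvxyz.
u='ab', v='c', x='a', y='b', z='c'

For s = abcabc with pumping length p = 3:

One valid decomposition:
- u = 'ab'
- v = 'c'
- x = 'a'
- y = 'b'
- z = 'c'

Verification:
- uvxyz = 'ab' + 'c' + 'a' + 'b' + 'c' = abcabc ✓
- |vxy| = |'cab'| = 3 ≤ 3 ✓
- |vy| = |'cb'| = 2 > 0 ✓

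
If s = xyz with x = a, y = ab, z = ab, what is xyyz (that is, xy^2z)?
aababab

Given x = 'a', y = 'ab', z = 'ab' and i = 2:

xy^2z = x + y·y·...·y (2 times) + z
       = 'a' + 'ab'^2 + 'ab'
       = 'a' + 'abab' + 'ab'
       = 'aababab'

The pumped string is 'aababab' with length 7.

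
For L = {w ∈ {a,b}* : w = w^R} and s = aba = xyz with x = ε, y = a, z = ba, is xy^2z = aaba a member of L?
No

xy²z = ε · aa · ba = aaba.
aaba reversed is abaa ≠ aaba, so it is not a palindrome and is not in L.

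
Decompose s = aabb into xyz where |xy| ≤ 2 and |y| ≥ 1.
x = '', y = 'a', z = 'abb'

For s = aabb and p = 2, one valid decomposition is:
- x = '' (length 0)
- y = 'a' (length 1)
- z = 'abb' (length 3)

Verification:
- xyz = '' + 'a' + 'abb' = aabb ✓
- |xy| = 1 ≤ 2 ✓
- |y| = 1 > 0 ✓

All pumping lemma constraints are satisfied.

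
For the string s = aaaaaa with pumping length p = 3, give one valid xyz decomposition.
x = '', y = 'aa', z = 'aaaa'

For s = aaaaaa and p = 3, one valid decomposition is:
- x = '' (length 0)
- y = 'aa' (length 2)
- z = 'aaaa' (length 4)

Verification:
- xyz = '' + 'aa' + 'aaaa' = aaaaaa ✓
- |xy| = 2 ≤ 3 ✓
- |y| = 2 > 0 ✓

All pumping lemma constraints are satisfied.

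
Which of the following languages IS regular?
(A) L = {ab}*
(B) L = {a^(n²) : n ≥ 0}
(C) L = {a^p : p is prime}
(A) {ab}*

(A) L = {ab}* is regular.

This can be recognized by a finite automaton (DFA/NFA).
Regular expressions like {ab}* define regular languages.

The other choices are not regular:
- {a^(n²) : n ≥ 0}: After pumping, length is no longer a perfect square
- {a^p : p is prime}: After pumping, the length becomes composite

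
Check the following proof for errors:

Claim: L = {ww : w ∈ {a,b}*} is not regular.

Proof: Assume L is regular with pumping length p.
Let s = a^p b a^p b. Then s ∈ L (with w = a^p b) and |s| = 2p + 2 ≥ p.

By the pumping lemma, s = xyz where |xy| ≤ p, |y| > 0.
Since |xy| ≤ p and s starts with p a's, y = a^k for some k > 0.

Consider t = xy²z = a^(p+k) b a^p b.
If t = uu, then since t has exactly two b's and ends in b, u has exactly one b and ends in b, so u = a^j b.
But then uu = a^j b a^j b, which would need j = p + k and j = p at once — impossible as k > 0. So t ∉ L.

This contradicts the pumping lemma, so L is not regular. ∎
The proof is correct.

This proof is valid because:
1. s = a^p b a^p b is in L and is chosen in terms of p, so |s| ≥ p holds for every p
2. The decomposition analysis is correct: |xy| ≤ p forces y to lie inside the leading a's
3. The contradiction is valid: the argument shows a^(p+k) b a^p b cannot be split into two equal halves
4. The conclusion follows logically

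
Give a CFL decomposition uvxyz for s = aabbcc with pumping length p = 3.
u='aa', v='b', x='b', y='c', z='c'

For s = aabbcc with pumping length p = 3:

One valid decomposition:
- u = 'aa'
- v = 'b'
- x = 'b'
- y = 'c'
- z = 'c'

Verification:
- uvxyz = 'aa' + 'b' + 'b' + 'c' + 'c' = aabbcc ✓
- |vxy| = |'bbc'| = 3 ≤ 3 ✓
- |vy| = |'bc'| = 2 > 0 ✓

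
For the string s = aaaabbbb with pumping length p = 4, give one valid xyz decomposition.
x = '', y = 'aa', z = 'aabbbb'

For s = aaaabbbb and p = 4, one valid decomposition is:
- x = '' (length 0)
- y = 'aa' (length 2)
- z = 'aabbbb' (length 6)

Verification:
- xyz = '' + 'aa' + 'aabbbb' = aaaabbbb ✓
- |xy| = 2 ≤ 4 ✓
- |y| = 2 > 0 ✓

All pumping lemma constraints are satisfied.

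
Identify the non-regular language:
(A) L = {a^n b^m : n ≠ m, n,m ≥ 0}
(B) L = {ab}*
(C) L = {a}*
(A) {a^n b^m : n ≠ m, n,m ≥ 0}

(A) L = {a^n b^m : n ≠ m, n,m ≥ 0} is NOT regular.

The pumping lemma can be used to prove this:
After pumping a's, we can make n = m

The other languages are regular because they can be recognized by finite automata.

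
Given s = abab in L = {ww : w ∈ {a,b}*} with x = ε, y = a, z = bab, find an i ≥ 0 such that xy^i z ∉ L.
i = 0

xy⁰z = ε · ε · bab = bab; bab has odd length 3, so it cannot be written as ww and is not in L.
(Other choices also work, e.g. i = 2, 3; only i = 1 is guaranteed to stay in L since xy¹z = s.)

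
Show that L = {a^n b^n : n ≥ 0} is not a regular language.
Assume for contradiction that L is regular, and let p ≥ 1 be the pumping length given by the pumping lemma.
Choose s = a^p b^p. Then s ∈ L and |s| = 2p ≥ p.
By the pumping lemma, s = xyz for some x, y, z with |xy| ≤ p, |y| ≥ 1, and xy^i z ∈ L for every i ≥ 0.
Since |xy| ≤ p and the first p symbols of s are all a's, we must have y = a^k for some k with 1 ≤ k ≤ p.

Take i = 3: xy³z = a^(p + 2k) b^p.
This string has p + 2k a's but p b's, and p + 2k > p because k ≥ 1. So xy³z ∉ L.

This contradicts the pumping lemma, which requires xy^i z ∈ L for all i ≥ 0.
Hence L = {a^n b^n : n ≥ 0} is not regular. ∎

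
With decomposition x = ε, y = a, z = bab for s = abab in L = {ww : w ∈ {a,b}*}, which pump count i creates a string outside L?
i = 0

xy⁰z = ε · ε · bab = bab; bab has odd length 3, so it cannot be written as ww and is not in L.
(Other choices also work, e.g. i = 2, 3; only i = 1 is guaranteed to stay in L since xy¹z = s.)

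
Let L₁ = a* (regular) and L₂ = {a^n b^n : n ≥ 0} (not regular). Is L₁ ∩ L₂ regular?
Yes — L₁ ∩ L₂ is regular.

A string of a* contains no b's, and the only string of {a^n b^n} with no b's is ε (n = 0). So L₁ ∩ L₂ = {ε}, a finite language, which is regular.

Note that the bare facts "L₁ regular, L₂ non-regular" do not settle the question by themselves: the closure of regular languages under ∪, ∩, complement and difference applies only when BOTH operands are regular. With a non-regular operand the result can come out regular or non-regular depending on the specific languages, so one has to work out L₁ ∩ L₂ for this particular pair, as above.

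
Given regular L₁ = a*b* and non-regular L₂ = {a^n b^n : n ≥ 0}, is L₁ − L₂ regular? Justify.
No — L₁ − L₂ is not regular.

a*b* − {a^n b^n} = {a^n b^m : n ≠ m}. If this were regular, then its complement intersected with a*b*, namely {a^n b^n : n ≥ 0}, would be regular too (closure under complement and intersection) — contradiction. So L₁ − L₂ is not regular.

Note that the bare facts "L₁ regular, L₂ non-regular" do not settle the question by themselves: the closure of regular languages under ∪, ∩, complement and difference applies only when BOTH operands are regular. With a non-regular operand the result can come out regular or non-regular depending on the specific languages, so one has to work out L₁ − L₂ for this particular pair, as above.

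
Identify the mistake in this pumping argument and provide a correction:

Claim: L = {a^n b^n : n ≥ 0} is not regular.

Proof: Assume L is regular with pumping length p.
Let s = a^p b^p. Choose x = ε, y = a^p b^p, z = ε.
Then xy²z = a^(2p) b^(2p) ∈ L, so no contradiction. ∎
Error: The decomposition violates |xy| ≤ p. With y = a^p b^p, |xy| = |y| = 2p > p. (The proof also miscomputes xy²z, which would be a^p b^p a^p b^p rather than a^(2p) b^(2p), and it wrongly treats one harmless decomposition as settling the matter — the prover does not get to choose the decomposition.)

Correction: The pumping lemma requires |xy| ≤ p, and the argument must handle every decomposition satisfying |xy| ≤ p, |y| ≥ 1. Since s starts with p a's, any such y consists only of a's, say y = a^k with k ≥ 1. Then xy²z = a^(p+k) b^p has unequal numbers of a's and b's, so xy²z ∉ L — the required contradiction.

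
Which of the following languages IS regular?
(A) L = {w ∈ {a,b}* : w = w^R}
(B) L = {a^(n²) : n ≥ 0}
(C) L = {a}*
(C) {a}*

(C) L = {a}* is regular.

This can be recognized by a finite automaton (DFA/NFA).
Regular expressions like {a}* define regular languages.

The other choices are not regular:
- {a^(n²) : n ≥ 0}: After pumping, length is no longer a perfect square
- {w ∈ {a,b}* : w = w^R}: After pumping, the string is no longer symmetric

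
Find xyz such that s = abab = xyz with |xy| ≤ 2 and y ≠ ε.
x = '', y = 'ab', z = 'ab'

For s = abab and p = 2, one valid decomposition is:
- x = '' (length 0)
- y = 'ab' (length 2)
- z = 'ab' (length 2)

Verification:
- xyz = '' + 'ab' + 'ab' = abab ✓
- |xy| = 2 ≤ 2 ✓
- |y| = 2 > 0 ✓

All pumping lemma constraints are satisfied.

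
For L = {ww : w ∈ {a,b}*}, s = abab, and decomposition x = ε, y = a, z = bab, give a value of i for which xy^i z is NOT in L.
i = 0

xy⁰z = ε · ε · bab = bab; bab has odd length 3, so it cannot be written as ww and is not in L.
(Other choices also work, e.g. i = 2, 3; only i = 1 is guaranteed to stay in L since xy¹z = s.)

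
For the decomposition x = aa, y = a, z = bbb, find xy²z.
aaaabbb

Given x = 'aa', y = 'a', z = 'bbb' and i = 2:

xy^2z = x + y·y·...·y (2 times) + z
       = 'aa' + 'a'^2 + 'bbb'
       = 'aa' + 'aa' + 'bbb'
       = 'aaaabbb'

The pumped string is 'aaaabbb' with length 7.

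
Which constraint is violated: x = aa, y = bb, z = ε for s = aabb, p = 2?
Violated: |xy| ≤ p

The decomposition x = aa, y = bb, z = ε for s = aabb with p = 2
violates the constraint: |xy| ≤ p

|xy| = |aabb| = 4 > 2 = p. The decomposition puts too many characters in xy.

Pumping lemma constraints:
1. xyz = s (decomposition is valid)
2. |xy| ≤ p
3. |y| > 0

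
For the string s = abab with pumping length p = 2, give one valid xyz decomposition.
x = '', y = 'a', z = 'bab'

For s = abab and p = 2, one valid decomposition is:
- x = '' (length 0)
- y = 'a' (length 1)
- z = 'bab' (length 3)

Verification:
- xyz = '' + 'a' + 'bab' = abab ✓
- |xy| = 1 ≤ 2 ✓
- |y| = 1 > 0 ✓

All pumping lemma constraints are satisfied.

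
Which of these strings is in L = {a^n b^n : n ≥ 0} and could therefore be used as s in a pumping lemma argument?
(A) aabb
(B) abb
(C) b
(A) aabb

The pumping lemma is applied to a string s that lies in L, so first check membership of each option:
- (A) aabb = a^2 b^2 has equal counts (2 = 2), so it is in L ✓
- (B) abb has 1 a's and 2 b's; 1 ≠ 2, so it is not in L ✗
- (C) b has 0 a's and 1 b's; 0 ≠ 1, so it is not in L ✗

Only (A) aabb is in L, so it is the only candidate that could play the role of s.
(In a complete proof one picks s in terms of the pumping length p so that |s| ≥ p is guaranteed; a fixed string like aabb illustrates the shape of such an s.)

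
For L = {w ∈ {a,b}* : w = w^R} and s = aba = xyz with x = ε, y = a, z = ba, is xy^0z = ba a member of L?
No

xy⁰z = ε · ε · ba = ba.
ba reversed is ab ≠ ba, so it is not a palindrome and is not in L.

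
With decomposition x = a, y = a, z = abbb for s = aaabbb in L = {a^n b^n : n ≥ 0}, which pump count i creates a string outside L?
i = 0

xy⁰z = a · ε · abbb = aabbb; aabbb has 2 a's and 3 b's; 2 ≠ 3, so it is not in L.
(Other choices also work, e.g. i = 2, 3; only i = 1 is guaranteed to stay in L since xy¹z = s.)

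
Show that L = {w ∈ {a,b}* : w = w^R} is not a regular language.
Assume for contradiction that L is regular, and let p ≥ 1 be the pumping length given by the pumping lemma.
Choose s = a^p b a^p. Then s ∈ L (it reads the same in both directions) and |s| = 2p + 1 ≥ p.
By the pumping lemma, s = xyz for some x, y, z with |xy| ≤ p, |y| ≥ 1, and xy^i z ∈ L for every i ≥ 0.
Since |xy| ≤ p and the first p symbols of s are all a's, y = a^k for some k with 1 ≤ k ≤ p.

Take i = 0: xy⁰z = a^(p − k) b a^p.
Its reversal is a^p b a^(p − k). These differ because the block of a's before the unique b has length p − k in one and p in the other, and p − k ≠ p since k ≥ 1. So xy⁰z is not a palindrome, i.e. xy⁰z ∉ L.

This contradicts the pumping lemma, which requires xy^i z ∈ L for all i ≥ 0.
Hence L = {w ∈ {a,b}* : w = w^R} is not regular. ∎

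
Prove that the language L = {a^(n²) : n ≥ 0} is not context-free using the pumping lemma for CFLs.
Assume for contradiction that L is context-free, and let p ≥ 1 be the pumping length given by the pumping lemma for CFLs.
Choose s = a^(p²). Then s ∈ L and |s| = p² ≥ p.
By the CFL pumping lemma, s = uvxyz for some u, v, x, y, z with |vxy| ≤ p, |vy| ≥ 1, and uv^i xy^i z ∈ L for every i ≥ 0.
All symbols are a's, so only lengths matter: let k = |vy|, with 1 ≤ k ≤ |vxy| ≤ p.

Take i = 2: |uv²xy²z| = p² + k, and p² < p² + k ≤ p² + p < (p + 1)².
So the length lies strictly between consecutive squares and is not a perfect square; uv²xy²z ∉ L.

This contradicts the CFL pumping lemma, which requires uv^i xy^i z ∈ L for all i ≥ 0.
Hence L = {a^(n²) : n ≥ 0} is not context-free. ∎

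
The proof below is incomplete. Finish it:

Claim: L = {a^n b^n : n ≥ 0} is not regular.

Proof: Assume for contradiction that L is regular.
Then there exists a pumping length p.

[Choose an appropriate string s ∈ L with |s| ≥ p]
s = a^p b^p

This string is in L (has equal a's and b's) and has length 2p ≥ p.
Any decomposition xyz with |xy| ≤ p means y consists only of a's,
so pumping will unbalance the counts.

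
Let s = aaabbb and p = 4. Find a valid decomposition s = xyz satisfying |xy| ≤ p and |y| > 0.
x = 'a', y = 'a', z = 'abbb'

For s = aaabbb and p = 4, one valid decomposition is:
- x = 'a' (length 1)
- y = 'a' (length 1)
- z = 'abbb' (length 4)

Verification:
- xyz = 'a' + 'a' + 'abbb' = aaabbb ✓
- |xy| = 2 ≤ 4 ✓
- |y| = 1 > 0 ✓

All pumping lemma constraints are satisfied.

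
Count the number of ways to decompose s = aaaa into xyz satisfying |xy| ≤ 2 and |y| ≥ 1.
3

For s = 'aaaa' with pumping length p = 2:

Constraints: |xy| ≤ 2, |y| > 0

Valid decompositions (|xy| ≤ p, |y| ≥ 1):
  • x='', y='a', z='aaa'
  • x='a', y='a', z='aa'
  • x='', y='aa', z='aa'

Total count: 3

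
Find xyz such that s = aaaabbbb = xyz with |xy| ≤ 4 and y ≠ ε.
x = 'a', y = 'aaa', z = 'bbbb'

For s = aaaabbbb and p = 4, one valid decomposition is:
- x = 'a' (length 1)
- y = 'aaa' (length 3)
- z = 'bbbb' (length 4)

Verification:
- xyz = 'a' + 'aaa' + 'bbbb' = aaaabbbb ✓
- |xy| = 4 ≤ 4 ✓
- |y| = 3 > 0 ✓

All pumping lemma constraints are satisfied.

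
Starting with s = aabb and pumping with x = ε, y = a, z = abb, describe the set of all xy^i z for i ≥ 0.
{xy^i z : i ≥ 0} = {a^(i+1) b^2 : i ≥ 0} = {abb, aabb, aaabb, ...}

With x = ε, y = a, z = abb: Starting with aabb and pumping the first 'a' (z = abb keeps the second 'a'), we get strings with i+1 a's followed by 2 b's for i = 0, 1, 2, ...; note bb is not produced because z always contributes one a.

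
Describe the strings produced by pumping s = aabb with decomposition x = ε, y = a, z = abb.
{xy^i z : i ≥ 0} = {a^(i+1) b^2 : i ≥ 0} = {abb, aabb, aaabb, ...}

With x = ε, y = a, z = abb: Starting with aabb and pumping the first 'a' (z = abb keeps the second 'a'), we get strings with i+1 a's followed by 2 b's for i = 0, 1, 2, ...; note bb is not produced because z always contributes one a.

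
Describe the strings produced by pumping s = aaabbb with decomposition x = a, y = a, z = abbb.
{xy^i z : i ≥ 0} = {a^(2+i) b^3 : i ≥ 0} = {aabbb, aaabbb, aaaabbb, ...}

With x = a, y = a, z = abbb: Starting with aaabbb and pumping the second 'a', we get strings with 2+i a's followed by 3 b's for i = 0, 1, 2, ...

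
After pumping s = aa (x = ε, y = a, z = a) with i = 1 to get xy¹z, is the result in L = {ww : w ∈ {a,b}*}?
Yes

xy¹z = ε · a · a = aa.
aa splits into halves a · a, which are equal, so it is in L (w = a).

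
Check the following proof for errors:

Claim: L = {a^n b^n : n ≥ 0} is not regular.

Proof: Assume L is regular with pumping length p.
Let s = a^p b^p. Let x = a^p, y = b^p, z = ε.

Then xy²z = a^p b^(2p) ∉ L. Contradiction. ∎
The proof is INCORRECT.

Error: The decomposition violates |xy| ≤ p.
With x = a^p and y = b^p, we have |xy| = 2p > p.
The pumping lemma requires |xy| ≤ p, so y must be within the first p characters.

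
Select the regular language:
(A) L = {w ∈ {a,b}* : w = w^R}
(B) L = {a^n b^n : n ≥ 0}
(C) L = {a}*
(C) {a}*

(C) L = {a}* is regular.

This can be recognized by a finite automaton (DFA/NFA).
Regular expressions like {a}* define regular languages.

The other choices are not regular:
- {w ∈ {a,b}* : w = w^R}: After pumping, the string is no longer symmetric
- {a^n b^n : n ≥ 0}: After pumping, the number of a's and b's become unequal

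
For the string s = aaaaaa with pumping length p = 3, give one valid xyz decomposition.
x = 'aa', y = 'a', z = 'aaa'

For s = aaaaaa and p = 3, one valid decomposition is:
- x = 'aa' (length 2)
- y = 'a' (length 1)
- z = 'aaa' (length 3)

Verification:
- xyz = 'aa' + 'a' + 'aaa' = aaaaaa ✓
- |xy| = 3 ≤ 3 ✓
- |y| = 1 > 0 ✓

All pumping lemma constraints are satisfied.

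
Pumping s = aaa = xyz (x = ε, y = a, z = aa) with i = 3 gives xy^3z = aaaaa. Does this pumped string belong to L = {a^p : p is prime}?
Yes

xy³z = ε · aaa · aa = aaaaa.
aaaaa has length 5, which is prime, so it is in L.
(A single pumped string landing in L is not a contradiction by itself; a non-regularity proof needs some i for which xy^i z ∉ L, for every admissible decomposition.)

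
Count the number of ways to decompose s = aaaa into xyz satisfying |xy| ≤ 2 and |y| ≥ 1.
3

For s = 'aaaa' with pumping length p = 2:

Constraints: |xy| ≤ 2, |y| > 0

Valid decompositions (|xy| ≤ p, |y| ≥ 1):
  • x='', y='a', z='aaa'
  • x='a', y='a', z='aa'
  • x='', y='aa', z='aa'

Total count: 3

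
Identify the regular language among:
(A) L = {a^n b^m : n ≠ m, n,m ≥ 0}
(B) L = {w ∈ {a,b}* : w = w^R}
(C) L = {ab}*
(C) {ab}*

(C) L = {ab}* is regular.

This can be recognized by a finite automaton (DFA/NFA).
Regular expressions like {ab}* define regular languages.

The other choices are not regular:
- {w ∈ {a,b}* : w = w^R}: After pumping, the string is no longer symmetric
- {a^n b^m : n ≠ m, n,m ≥ 0}: After pumping a's, we can make n = m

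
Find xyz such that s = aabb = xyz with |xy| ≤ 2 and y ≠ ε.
x = 'a', y = 'a', z = 'bb'

For s = aabb and p = 2, one valid decomposition is:
- x = 'a' (length 1)
- y = 'a' (length 1)
- z = 'bb' (length 2)

Verification:
- xyz = 'a' + 'a' + 'bb' = aabb ✓
- |xy| = 2 ≤ 2 ✓
- |y| = 1 > 0 ✓

All pumping lemma constraints are satisfied.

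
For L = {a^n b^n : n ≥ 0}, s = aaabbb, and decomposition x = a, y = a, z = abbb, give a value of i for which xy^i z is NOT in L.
i = 3

xy³z = a · aaa · abbb = aaaaabbb; aaaaabbb has 5 a's and 3 b's; 5 ≠ 3, so it is not in L.
(Other choices also work, e.g. i = 0, 2; only i = 1 is guaranteed to stay in L since xy¹z = s.)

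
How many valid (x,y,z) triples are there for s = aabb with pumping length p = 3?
6

For s = 'aabb' with pumping length p = 3:

Constraints: |xy| ≤ 3, |y| > 0

Valid decompositions (|xy| ≤ p, |y| ≥ 1):
  • x='', y='a', z='abb'
  • x='a', y='a', z='bb'
  • x='', y='aa', z='bb'
  • x='aa', y='b', z='b'
  • x='a', y='ab', z='b'
  • x='', y='aab', z='b'

Total count: 6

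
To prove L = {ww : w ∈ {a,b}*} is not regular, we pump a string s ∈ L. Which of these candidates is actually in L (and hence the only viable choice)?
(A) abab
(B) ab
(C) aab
(A) abab

The pumping lemma is applied to a string s that lies in L, so first check membership of each option:
- (A) abab splits into halves ab · ab, which are equal, so it is in L (w = ab) ✓
- (B) ab has length 2; its halves are a and b, which differ, so it is not in L ✗
- (C) aab has odd length 3, so it cannot be written as ww and is not in L ✗

Only (A) abab is in L, so it is the only candidate that could play the role of s.
(In a complete proof one picks s in terms of the pumping length p so that |s| ≥ p is guaranteed; a fixed string like abab illustrates the shape of such an s.)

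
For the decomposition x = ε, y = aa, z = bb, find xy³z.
aaaaaabb

Given x = '', y = 'aa', z = 'bb' and i = 3:

xy^3z = x + y·y·...·y (3 times) + z
       = '' + 'aa'^3 + 'bb'
       = '' + 'aaaaaa' + 'bb'
       = 'aaaaaabb'

The pumped string is 'aaaaaabb' with length 8.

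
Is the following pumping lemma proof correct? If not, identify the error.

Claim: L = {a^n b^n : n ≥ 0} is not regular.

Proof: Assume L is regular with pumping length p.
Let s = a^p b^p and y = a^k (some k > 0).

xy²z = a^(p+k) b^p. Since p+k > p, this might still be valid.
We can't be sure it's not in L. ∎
The proof is INCORRECT.

Error: The conclusion is wrong.
xy²z = a^(p+k) b^p is definitely NOT in L because the number of a's (p+k) ≠ number of b's (p).
The proof incorrectly doubts what is actually a valid contradiction.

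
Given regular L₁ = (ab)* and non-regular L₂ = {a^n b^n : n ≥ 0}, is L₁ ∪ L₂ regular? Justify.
No — L₁ ∪ L₂ is not regular.

Let U = (ab)* ∪ {a^n b^n}. If U were regular, then U ∩ aa*bb* would be regular (closure under intersection with a regular language). But (ab)* ∩ aa*bb* = {ab} and {a^n b^n} ∩ aa*bb* = {a^n b^n : n ≥ 1}, so U ∩ aa*bb* = {a^n b^n : n ≥ 1}, which is not regular. Hence U is not regular.

Note that the bare facts "L₁ regular, L₂ non-regular" do not settle the question by themselves: the closure of regular languages under ∪, ∩, complement and difference applies only when BOTH operands are regular. With a non-regular operand the result can come out regular or non-regular depending on the specific languages, so one has to work out L₁ ∪ L₂ for this particular pair, as above.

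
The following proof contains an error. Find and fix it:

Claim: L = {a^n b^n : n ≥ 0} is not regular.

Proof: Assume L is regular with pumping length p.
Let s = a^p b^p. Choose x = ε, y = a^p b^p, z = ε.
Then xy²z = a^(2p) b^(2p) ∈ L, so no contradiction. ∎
Error: The decomposition violates |xy| ≤ p. With y = a^p b^p, |xy| = |y| = 2p > p. (The proof also miscomputes xy²z, which would be a^p b^p a^p b^p rather than a^(2p) b^(2p), and it wrongly treats one harmless decomposition as settling the matter — the prover does not get to choose the decomposition.)

Correction: The pumping lemma requires |xy| ≤ p, and the argument must handle every decomposition satisfying |xy| ≤ p, |y| ≥ 1. Since s starts with p a's, any such y consists only of a's, say y = a^k with k ≥ 1. Then xy²z = a^(p+k) b^p has unequal numbers of a's and b's, so xy²z ∉ L — the required contradiction.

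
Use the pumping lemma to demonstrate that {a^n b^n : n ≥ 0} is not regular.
Assume for contradiction that L is regular, and let p ≥ 1 be the pumping length given by the pumping lemma.
Choose s = a^p b^p. Then s ∈ L and |s| = 2p ≥ p.
By the pumping lemma, s = xyz for some x, y, z with |xy| ≤ p, |y| ≥ 1, and xy^i z ∈ L for every i ≥ 0.
Since |xy| ≤ p and the first p symbols of s are all a's, we must have y = a^k for some k with 1 ≤ k ≤ p.

Take i = 0: xy⁰z = a^(p − k) b^p.
This string has p − k a's but p b's, and p − k < p because k ≥ 1. So xy⁰z ∉ L.

This contradicts the pumping lemma, which requires xy^i z ∈ L for all i ≥ 0.
Hence L = {a^n b^n : n ≥ 0} is not regular. ∎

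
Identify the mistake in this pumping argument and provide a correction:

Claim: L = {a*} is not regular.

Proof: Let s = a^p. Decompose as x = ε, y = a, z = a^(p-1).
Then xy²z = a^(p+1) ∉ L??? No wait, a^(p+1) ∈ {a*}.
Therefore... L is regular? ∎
Error: The proof attempts to show a*  is not regular, but a* IS regular!

Correction: a* is a regular language (recognized by a simple DFA with one accepting state and self-loop on 'a'). The pumping lemma can only prove non-regularity, not regularity. For regular languages, pumping always works.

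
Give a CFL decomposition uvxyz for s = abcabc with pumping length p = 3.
u='ab', v='c', x='a', y='b', z='c'

For s = abcabc with pumping length p = 3:

One valid decomposition:
- u = 'ab'
- v = 'c'
- x = 'a'
- y = 'b'
- z = 'c'

Verification:
- uvxyz = 'ab' + 'c' + 'a' + 'b' + 'c' = abcabc ✓
- |vxy| = |'cab'| = 3 ≤ 3 ✓
- |vy| = |'cb'| = 2 > 0 ✓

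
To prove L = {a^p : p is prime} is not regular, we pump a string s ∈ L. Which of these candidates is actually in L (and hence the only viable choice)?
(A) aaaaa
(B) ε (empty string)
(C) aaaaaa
(A) aaaaa

The pumping lemma is applied to a string s that lies in L, so first check membership of each option:
- (A) aaaaa has length 5, which is prime, so it is in L ✓
- (B) ε has length 0, which is not prime, so it is not in L ✗
- (C) aaaaaa has length 6 = 2 × 3, which is not prime, so it is not in L ✗

Only (A) aaaaa is in L, so it is the only candidate that could play the role of s.
(In a complete proof one picks s in terms of the pumping length p so that |s| ≥ p is guaranteed; a fixed string like aaaaa illustrates the shape of such an s.)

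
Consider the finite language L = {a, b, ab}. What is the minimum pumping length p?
p = 3

For a finite language L, the pumping lemma holds vacuously if p > max|s| for s ∈ L.

The longest string in L = {a, b, ab} has length 2.
If p = 3, then no string s ∈ L has |s| ≥ p, so the condition is vacuously true.

The minimum pumping length is p = 3.

Why no smaller p works: for any p ≤ 2, the longest string s ∈ L has |s| = 2 ≥ p, so it would
have to be pumpable; but pumping up (i = 2, 3, ...) produces ever longer strings, which cannot all lie in the
finite language L. So the pumping property fails for every p ≤ 2.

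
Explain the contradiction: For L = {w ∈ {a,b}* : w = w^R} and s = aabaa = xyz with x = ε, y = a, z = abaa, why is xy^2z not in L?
xy²z = aaabaa ∉ L

Pumping with i = 2 replaces y = a by y² = aa:
- Original: s = xyz = aabaa; aabaa reversed is aabaa, the same string, so it is a palindrome and is in L
- Pumped: xy²z = ε · aa · abaa = aaabaa
- aaabaa reversed is aabaaa ≠ aaabaa, so it is not a palindrome and is not in L

The pumping lemma would require xy²z ∈ L, so this decomposition yields a contradiction.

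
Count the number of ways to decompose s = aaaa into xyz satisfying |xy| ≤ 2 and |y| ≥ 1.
3

For s = 'aaaa' with pumping length p = 2:

Constraints: |xy| ≤ 2, |y| > 0

Valid decompositions (|xy| ≤ p, |y| ≥ 1):
  • x='', y='a', z='aaa'
  • x='a', y='a', z='aa'
  • x='', y='aa', z='aa'

Total count: 3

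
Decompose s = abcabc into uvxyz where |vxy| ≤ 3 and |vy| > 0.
u='ab', v='c', x='a', y='b', z='c'

For s = abcabc with pumping length p = 3:

One valid decomposition:
- u = 'ab'
- v = 'c'
- x = 'a'
- y = 'b'
- z = 'c'

Verification:
- uvxyz = 'ab' + 'c' + 'a' + 'b' + 'c' = abcabc ✓
- |vxy| = |'cab'| = 3 ≤ 3 ✓
- |vy| = |'cb'| = 2 > 0 ✓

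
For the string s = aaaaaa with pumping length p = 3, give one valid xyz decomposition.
x = '', y = 'aa', z = 'aaaa'

For s = aaaaaa and p = 3, one valid decomposition is:
- x = '' (length 0)
- y = 'aa' (length 2)
- z = 'aaaa' (length 4)

Verification:
- xyz = '' + 'aa' + 'aaaa' = aaaaaa ✓
- |xy| = 2 ≤ 3 ✓
- |y| = 2 > 0 ✓

All pumping lemma constraints are satisfied.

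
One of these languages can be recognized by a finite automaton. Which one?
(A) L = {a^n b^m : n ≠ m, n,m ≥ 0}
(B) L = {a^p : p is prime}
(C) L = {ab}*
(C) {ab}*

(C) L = {ab}* is regular.

This can be recognized by a finite automaton (DFA/NFA).
Regular expressions like {ab}* define regular languages.

The other choices are not regular:
- {a^n b^m : n ≠ m, n,m ≥ 0}: After pumping a's, we can make n = m
- {a^p : p is prime}: After pumping, the length becomes composite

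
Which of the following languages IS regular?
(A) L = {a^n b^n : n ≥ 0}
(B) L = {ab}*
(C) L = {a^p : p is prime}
(B) {ab}*

(B) L = {ab}* is regular.

This can be recognized by a finite automaton (DFA/NFA).
Regular expressions like {ab}* define regular languages.

The other choices are not regular:
- {a^p : p is prime}: After pumping, the length becomes composite
- {a^n b^n : n ≥ 0}: After pumping, the number of a's and b's become unequal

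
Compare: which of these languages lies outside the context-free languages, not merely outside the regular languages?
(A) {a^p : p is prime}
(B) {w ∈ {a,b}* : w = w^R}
(A) {a^p : p is prime}

(A) {a^p : p is prime} requires the CFL pumping lemma.

- {w ∈ {a,b}* : w = w^R} is context-free (but not regular)
  • Can be shown non-regular with the regular pumping lemma
  • After pumping, the string is no longer symmetric

- {a^p : p is prime} is NOT context-free
  • Requires the CFL pumping lemma to prove
  • The CFL pumping lemma also fails because prime gaps are unbounded

The CFL pumping lemma is "stronger" in that it can prove non-membership
in the larger class of context-free languages.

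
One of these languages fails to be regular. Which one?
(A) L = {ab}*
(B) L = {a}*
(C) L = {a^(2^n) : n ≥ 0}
(C) {a^(2^n) : n ≥ 0}

(C) L = {a^(2^n) : n ≥ 0} is NOT regular.

The pumping lemma can be used to prove this:
After pumping, length is no longer a power of 2

The other languages are regular because they can be recognized by finite automata.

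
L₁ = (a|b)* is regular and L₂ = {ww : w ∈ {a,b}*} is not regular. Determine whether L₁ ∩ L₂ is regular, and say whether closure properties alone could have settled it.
No — L₁ ∩ L₂ is not regular.

(a|b)* is all strings over {a,b}, so L₁ ∩ L₂ = {ww : w ∈ {a,b}*} = L₂ itself, which is not regular (pump s = a^p b a^p b).

Note that the bare facts "L₁ regular, L₂ non-regular" do not settle the question by themselves: the closure of regular languages under ∪, ∩, complement and difference applies only when BOTH operands are regular. With a non-regular operand the result can come out regular or non-regular depending on the specific languages, so one has to work out L₁ ∩ L₂ for this particular pair, as above.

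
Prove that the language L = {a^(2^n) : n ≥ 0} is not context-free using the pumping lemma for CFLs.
Assume for contradiction that L is context-free, and let p ≥ 1 be the pumping length given by the pumping lemma for CFLs.
Choose s = a^(2^p). Then s ∈ L and |s| = 2^p ≥ p.
By the CFL pumping lemma, s = uvxyz for some u, v, x, y, z with |vxy| ≤ p, |vy| ≥ 1, and uv^i xy^i z ∈ L for every i ≥ 0.
All symbols are a's, so only lengths matter: let k = |vy|, with 1 ≤ k ≤ |vxy| ≤ p < 2^p.

Take i = 2: |uv²xy²z| = 2^p + k, and 2^p < 2^p + k < 2^p + 2^p = 2^(p+1).
So the length lies strictly between consecutive powers of two and is not a power of 2; uv²xy²z ∉ L.

This contradicts the CFL pumping lemma, which requires uv^i xy^i z ∈ L for all i ≥ 0.
Hence L = {a^(2^n) : n ≥ 0} is not context-free. ∎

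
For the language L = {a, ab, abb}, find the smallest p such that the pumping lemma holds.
p = 4

For a finite language L, the pumping lemma holds vacuously if p > max|s| for s ∈ L.

The longest string in L = {a, ab, abb} has length 3.
If p = 4, then no string s ∈ L has |s| ≥ p, so the condition is vacuously true.

The minimum pumping length is p = 4.

Why no smaller p works: for any p ≤ 3, the longest string s ∈ L has |s| = 3 ≥ p, so it would
have to be pumpable; but pumping up (i = 2, 3, ...) produces ever longer strings, which cannot all lie in the
finite language L. So the pumping property fails for every p ≤ 3.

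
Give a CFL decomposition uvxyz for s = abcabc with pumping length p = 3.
u='ab', v='c', x='a', y='b', z='c'

For s = abcabc with pumping length p = 3:

One valid decomposition:
- u = 'ab'
- v = 'c'
- x = 'a'
- y = 'b'
- z = 'c'

Verification:
- uvxyz = 'ab' + 'c' + 'a' + 'b' + 'c' = abcabc ✓
- |vxy| = |'cab'| = 3 ≤ 3 ✓
- |vy| = |'cb'| = 2 > 0 ✓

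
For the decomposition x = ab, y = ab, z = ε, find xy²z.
ababab

Given x = 'ab', y = 'ab', z = '' and i = 2:

xy^2z = x + y·y·...·y (2 times) + z
       = 'ab' + 'ab'^2 + ''
       = 'ab' + 'abab' + ''
       = 'ababab'

The pumped string is 'ababab' with length 6.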